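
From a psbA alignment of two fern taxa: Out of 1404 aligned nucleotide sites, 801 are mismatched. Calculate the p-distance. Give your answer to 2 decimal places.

p = 801/1404 = 0.570512… ≈ 0.57 (to 2 d.p.).

0.57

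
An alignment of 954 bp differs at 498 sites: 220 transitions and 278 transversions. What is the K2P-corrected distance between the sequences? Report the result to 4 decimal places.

0.9170

P = 220/954 ≈ 0.230608 and Q = 278/954 ≈ 0.291405.
Under the Kimura two-parameter model, d = −½ ln(1 − 2P − Q) − ¼ ln(1 − 2Q).
1 − 2P − Q = 0.247379, giving −½ ln(0.247379) = 0.698417.
1 − 2Q = 0.41719, giving −¼ ln(0.41719) = 0.218553.
d = 0.698417 + 0.218553 = 0.916970.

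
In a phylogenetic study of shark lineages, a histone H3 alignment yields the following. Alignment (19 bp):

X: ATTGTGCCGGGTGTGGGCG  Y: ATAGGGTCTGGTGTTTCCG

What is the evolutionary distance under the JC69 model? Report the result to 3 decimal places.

0.507

The sequences differ at 7 of 19 sites (3, 5, 7, 9, 15, 16, 17), so p = 7/19 ≈ 0.368421.
d = −(3/4) ln(1 − 4p/3) = −0.75 ln(1 − 0.491228) = −0.75 ln(0.508772)
  = −0.75 × (-0.675755) = 0.506816 substitutions/site.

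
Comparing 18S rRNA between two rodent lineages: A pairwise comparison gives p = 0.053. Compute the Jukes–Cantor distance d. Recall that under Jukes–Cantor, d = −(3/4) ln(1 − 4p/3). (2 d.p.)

d = −(3/4) ln(1 − 4p/3) = −0.75 ln(1 − 0.070667) = −0.75 ln(0.929333)
  = −0.75 × (-0.073288) = 0.054966 substitutions/site.

0.05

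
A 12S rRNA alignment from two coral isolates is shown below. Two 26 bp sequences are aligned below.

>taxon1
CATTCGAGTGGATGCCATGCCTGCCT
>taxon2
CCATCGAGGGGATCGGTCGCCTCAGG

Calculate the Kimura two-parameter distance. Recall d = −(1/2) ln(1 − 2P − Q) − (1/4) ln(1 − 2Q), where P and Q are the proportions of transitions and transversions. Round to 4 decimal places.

0.8145

Of 26 sites, 1 differences are transitions and 11 are transversions, so P = 1/26 ≈ 0.038462 and Q = 11/26 ≈ 0.423077.
Under the Kimura two-parameter model, d = −½ ln(1 − 2P − Q) − ¼ ln(1 − 2Q).
1 − 2P − Q = 0.499999, giving −½ ln(0.499999) = 0.346575.
1 − 2Q = 0.153846, giving −¼ ln(0.153846) = 0.467951.
d = 0.346575 + 0.467951 = 0.814526.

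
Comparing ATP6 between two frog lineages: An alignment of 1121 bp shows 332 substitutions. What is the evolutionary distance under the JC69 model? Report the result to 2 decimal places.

p = 332/1121 ≈ 0.296164.
d = −(3/4) ln(1 − 4p/3) = −0.75 ln(1 − 0.394885) = −0.75 ln(0.605115)
  = −0.75 × (-0.502337) = 0.376753 substitutions/site.

0.38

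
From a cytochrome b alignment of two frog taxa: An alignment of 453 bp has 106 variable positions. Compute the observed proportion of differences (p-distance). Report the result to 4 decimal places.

0.2340

p = 106/453 = 0.233995… ≈ 0.2340 (to 4 d.p.).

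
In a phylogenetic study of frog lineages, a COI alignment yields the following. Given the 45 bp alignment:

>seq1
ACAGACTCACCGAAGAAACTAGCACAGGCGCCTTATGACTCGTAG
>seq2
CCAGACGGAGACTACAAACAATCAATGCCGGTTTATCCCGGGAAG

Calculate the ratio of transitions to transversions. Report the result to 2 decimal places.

Transitions are A↔G and C↔T; transversions are all other mismatches.
Transitions: 1. Transversions: 19.
R = 1/19 = 0.052631… ≈ 0.05 (to 2 d.p.).

0.05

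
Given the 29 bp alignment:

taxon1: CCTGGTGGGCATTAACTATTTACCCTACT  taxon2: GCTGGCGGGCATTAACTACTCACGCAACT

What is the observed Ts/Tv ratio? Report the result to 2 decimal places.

Transitions are A↔G and C↔T; transversions are all other mismatches.
Transitions: 3. Transversions: 3.
R = 3/3 = 1.00.

1.00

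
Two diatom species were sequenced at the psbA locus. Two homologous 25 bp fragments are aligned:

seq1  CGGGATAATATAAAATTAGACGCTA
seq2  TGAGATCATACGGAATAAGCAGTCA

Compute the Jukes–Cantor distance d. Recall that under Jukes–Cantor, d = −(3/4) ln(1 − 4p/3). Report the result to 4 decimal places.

0.6626

The sequences differ at 11 of 25 sites, so p = 11/25 = 0.44.
d = −(3/4) ln(1 − 4p/3) = −0.75 ln(1 − 0.586667) = −0.75 ln(0.413333)
  = −0.75 × (-0.883502) = 0.662627 substitutions/site.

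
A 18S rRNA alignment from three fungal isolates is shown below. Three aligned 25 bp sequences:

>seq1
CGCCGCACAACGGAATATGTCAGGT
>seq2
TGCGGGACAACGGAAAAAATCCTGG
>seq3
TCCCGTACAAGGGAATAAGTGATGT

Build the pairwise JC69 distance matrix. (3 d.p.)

d(seq1,seq2) = 0.490, d(seq1,seq3) = 0.351, d(seq2,seq3) = 0.490

seq1–seq2: 9/25 sites differ → p = 0.36, d = −0.75 ln(1 − 0.48) = 0.490445 ≈ 0.490.
seq1–seq3: 7/25 sites differ → p = 0.28, d = −0.75 ln(1 − 0.373333) = 0.350505 ≈ 0.351.
seq2–seq3: 9/25 sites differ → p = 0.36, d = −0.75 ln(1 − 0.48) = 0.490445 ≈ 0.490.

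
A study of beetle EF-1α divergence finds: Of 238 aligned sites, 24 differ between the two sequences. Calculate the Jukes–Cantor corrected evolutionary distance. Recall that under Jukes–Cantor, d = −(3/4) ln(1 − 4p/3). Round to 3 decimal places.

0.108

p = 24/238 ≈ 0.10084.
d = −(3/4) ln(1 − 4p/3) = −0.75 ln(1 − 0.134453) = −0.75 ln(0.865547)
  = −0.75 × (-0.144394) = 0.108296 substitutions/site.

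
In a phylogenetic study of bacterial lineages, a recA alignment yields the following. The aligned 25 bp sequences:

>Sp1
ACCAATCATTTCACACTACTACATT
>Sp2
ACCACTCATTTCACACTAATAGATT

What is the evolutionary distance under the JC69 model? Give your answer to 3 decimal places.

0.131

The sequences differ at 3 of 25 sites (5, 19, 22), so p = 3/25 = 0.12.
d = −(3/4) ln(1 − 4p/3) = −0.75 ln(1 − 0.16) = −0.75 ln(0.84)
  = −0.75 × (-0.174353) = 0.130765 substitutions/site.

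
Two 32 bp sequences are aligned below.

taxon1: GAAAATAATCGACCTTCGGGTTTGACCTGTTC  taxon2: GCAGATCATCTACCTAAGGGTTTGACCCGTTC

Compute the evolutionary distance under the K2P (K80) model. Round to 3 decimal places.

Of 32 sites, 2 differences are transitions and 5 are transversions, so P = 2/32 = 0.0625 and Q = 5/32 = 0.15625.
Under the Kimura two-parameter model, d = −½ ln(1 − 2P − Q) − ¼ ln(1 − 2Q).
1 − 2P − Q = 0.71875, giving −½ ln(0.71875) = 0.165121.
1 − 2Q = 0.6875, giving −¼ ln(0.6875) = 0.093673.
d = 0.165121 + 0.093673 = 0.258794.

0.259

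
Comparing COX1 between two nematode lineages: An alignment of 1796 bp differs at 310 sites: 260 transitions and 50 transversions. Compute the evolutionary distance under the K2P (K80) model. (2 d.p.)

P = 260/1796 ≈ 0.144766 and Q = 50/1796 ≈ 0.02784.
Under the Kimura two-parameter model, d = −½ ln(1 − 2P − Q) − ¼ ln(1 − 2Q).
1 − 2P − Q = 0.682628, giving −½ ln(0.682628) = 0.190903.
1 − 2Q = 0.94432, giving −¼ ln(0.94432) = 0.014323.
d = 0.190903 + 0.014323 = 0.205226.

0.21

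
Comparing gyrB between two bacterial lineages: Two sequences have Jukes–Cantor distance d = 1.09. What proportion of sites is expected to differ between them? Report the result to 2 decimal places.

p = (3/4)(1 − e^(−4d/3)) = 0.75 × (1 − e^(-1.453333)) = 0.75 × (1 − 0.233790) = 0.574658.

0.57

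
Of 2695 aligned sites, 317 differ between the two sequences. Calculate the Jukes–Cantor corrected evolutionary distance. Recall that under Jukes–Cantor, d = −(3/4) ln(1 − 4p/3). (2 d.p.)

p = 317/2695 ≈ 0.117625.
d = −(3/4) ln(1 − 4p/3) = −0.75 ln(1 − 0.156833) = −0.75 ln(0.843167)
  = −0.75 × (-0.170590) = 0.127943 substitutions/site.

0.13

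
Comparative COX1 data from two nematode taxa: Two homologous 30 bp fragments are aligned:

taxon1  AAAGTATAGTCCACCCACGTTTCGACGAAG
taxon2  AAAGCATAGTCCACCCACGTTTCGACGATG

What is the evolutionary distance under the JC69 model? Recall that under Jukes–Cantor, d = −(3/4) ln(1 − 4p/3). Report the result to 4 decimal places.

The sequences differ at 2 of 30 sites (5, 29), so p = 2/30 ≈ 0.066667.
d = −(3/4) ln(1 − 4p/3) = −0.75 ln(1 − 0.088889) = −0.75 ln(0.911111)
  = −0.75 × (-0.093091) = 0.069818 substitutions/site.

0.0698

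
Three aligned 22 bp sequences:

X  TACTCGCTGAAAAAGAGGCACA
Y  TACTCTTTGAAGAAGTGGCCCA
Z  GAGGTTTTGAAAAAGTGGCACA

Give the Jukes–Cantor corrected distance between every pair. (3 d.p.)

d(X,Y) = 0.271, d(X,Z) = 0.414, d(Y,Z) = 0.339

X–Y: 5/22 sites differ → p ≈ 0.227273, d = −0.75 ln(1 − 0.303031) = 0.270761 ≈ 0.271.
X–Z: 7/22 sites differ → p ≈ 0.318182, d = −0.75 ln(1 − 0.424243) = 0.414052 ≈ 0.414.
Y–Z: 6/22 sites differ → p ≈ 0.272727, d = −0.75 ln(1 − 0.363636) = 0.338988 ≈ 0.339.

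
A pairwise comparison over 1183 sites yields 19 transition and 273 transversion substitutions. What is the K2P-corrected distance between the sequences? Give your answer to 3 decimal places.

0.307

P = 19/1183 ≈ 0.016061 and Q = 273/1183 ≈ 0.230769.
Under the Kimura two-parameter model, d = −½ ln(1 − 2P − Q) − ¼ ln(1 − 2Q).
1 − 2P − Q = 0.737109, giving −½ ln(0.737109) = 0.152510.
1 − 2Q = 0.538462, giving −¼ ln(0.538462) = 0.154760.
d = 0.152510 + 0.154760 = 0.307270.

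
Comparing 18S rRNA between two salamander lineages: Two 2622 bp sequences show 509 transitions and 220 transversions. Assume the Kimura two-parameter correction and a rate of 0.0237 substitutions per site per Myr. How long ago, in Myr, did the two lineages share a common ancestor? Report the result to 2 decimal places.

7.71

P = 509/2622 ≈ 0.194127 and Q = 220/2622 ≈ 0.083905.
Under the Kimura two-parameter model, d = −½ ln(1 − 2P − Q) − ¼ ln(1 − 2Q).
1 − 2P − Q = 0.527841, giving −½ ln(0.527841) = 0.319480.
1 − 2Q = 0.83219, giving −¼ ln(0.83219) = 0.045924.
d = 0.319480 + 0.045924 = 0.365404.
Under a molecular clock d = 2μt, so t = d/(2μ) = 0.365404 / (2 × 0.0237) = 7.71 Myr.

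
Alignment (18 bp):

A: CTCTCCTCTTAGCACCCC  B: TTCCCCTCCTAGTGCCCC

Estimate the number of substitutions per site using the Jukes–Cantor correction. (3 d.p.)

0.347

The sequences differ at 5 of 18 sites (1, 4, 9, 13, 14), so p = 5/18 ≈ 0.277778.
d = −(3/4) ln(1 − 4p/3) = −0.75 ln(1 − 0.370371) = −0.75 ln(0.629629)
  = −0.75 × (-0.462625) = 0.346969 substitutions/site.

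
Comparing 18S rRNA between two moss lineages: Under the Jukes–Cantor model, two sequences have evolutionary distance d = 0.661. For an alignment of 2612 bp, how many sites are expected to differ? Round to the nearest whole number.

1148

Invert JC69: p = (3/4)(1 − e^(−4d/3)) = 0.75 × (1 − e^(-0.881333)) = 0.75 × (1 − 0.414230) = 0.439328.
Expected differing sites = pL ≈ 0.439328 × 2612 = 1147.524736 ≈ 1148.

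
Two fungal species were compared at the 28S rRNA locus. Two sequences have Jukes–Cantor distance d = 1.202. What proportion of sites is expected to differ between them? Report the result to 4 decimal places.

p = (3/4)(1 − e^(−4d/3)) = 0.75 × (1 − e^(-1.602667)) = 0.75 × (1 − 0.201359) = 0.598981.

0.5990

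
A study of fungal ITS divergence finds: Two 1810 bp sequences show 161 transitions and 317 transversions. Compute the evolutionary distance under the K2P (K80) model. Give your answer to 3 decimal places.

0.326

P = 161/1810 ≈ 0.08895 and Q = 317/1810 ≈ 0.175138.
Under the Kimura two-parameter model, d = −½ ln(1 − 2P − Q) − ¼ ln(1 − 2Q).
1 − 2P − Q = 0.646962, giving −½ ln(0.646962) = 0.217734.
1 − 2Q = 0.649724, giving −¼ ln(0.649724) = 0.107802.
d = 0.217734 + 0.107802 = 0.325536.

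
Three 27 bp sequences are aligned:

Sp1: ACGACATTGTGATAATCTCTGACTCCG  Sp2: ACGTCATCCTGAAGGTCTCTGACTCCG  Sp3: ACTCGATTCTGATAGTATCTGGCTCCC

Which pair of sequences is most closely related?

Sp1–Sp2: 6/27 differ, p = 0.222, d = 0.264.
Sp1–Sp3: 8/27 differ, p = 0.296, d = 0.377.
Sp2–Sp3: 9/27 differ, p = 0.333, d = 0.441.
The smallest distance is between Sp1 and Sp2.

Sp1 and Sp2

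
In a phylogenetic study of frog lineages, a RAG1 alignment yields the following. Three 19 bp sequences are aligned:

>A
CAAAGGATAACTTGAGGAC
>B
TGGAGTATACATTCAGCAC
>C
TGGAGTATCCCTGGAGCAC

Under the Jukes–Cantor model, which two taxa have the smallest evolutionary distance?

A–B: 8/19 differ, p = 0.421, d = 0.618.
A–C: 8/19 differ, p = 0.421, d = 0.618.
B–C: 4/19 differ, p = 0.211, d = 0.247.
The smallest distance is between B and C.

B and C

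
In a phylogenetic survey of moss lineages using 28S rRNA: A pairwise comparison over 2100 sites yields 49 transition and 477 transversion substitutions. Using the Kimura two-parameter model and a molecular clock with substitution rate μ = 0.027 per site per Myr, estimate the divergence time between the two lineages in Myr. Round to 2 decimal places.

P = 49/2100 ≈ 0.023333 and Q = 477/2100 ≈ 0.227143.
Under the Kimura two-parameter model, d = −½ ln(1 − 2P − Q) − ¼ ln(1 − 2Q).
1 − 2P − Q = 0.726191, giving −½ ln(0.726191) = 0.159971.
1 − 2Q = 0.545714, giving −¼ ln(0.545714) = 0.151415.
d = 0.159971 + 0.151415 = 0.311386.
Under a molecular clock d = 2μt, so t = d/(2μ) = 0.311386 / (2 × 0.027) = 5.77 Myr.

5.77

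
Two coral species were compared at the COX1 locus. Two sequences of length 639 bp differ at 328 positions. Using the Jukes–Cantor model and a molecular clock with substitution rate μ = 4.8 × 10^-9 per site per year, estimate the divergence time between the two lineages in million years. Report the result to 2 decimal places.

90.10

p = 328/639 ≈ 0.513302.
d = −(3/4) ln(1 − 4p/3) = −0.75 ln(1 − 0.684403) = −0.75 ln(0.315597)
  = −0.75 × (-1.153289) = 0.864967 substitutions/site.
Under a molecular clock d = 2μt, so t = d/(2μ) = 0.864967 / (2 × 4.8 × 10^-9) = 90.10 million years.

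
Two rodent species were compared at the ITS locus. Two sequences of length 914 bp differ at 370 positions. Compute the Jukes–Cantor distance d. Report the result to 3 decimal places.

0.582

p = 370/914 ≈ 0.404814.
d = −(3/4) ln(1 − 4p/3) = −0.75 ln(1 − 0.539752) = −0.75 ln(0.460248)
  = −0.75 × (-0.775990) = 0.581993 substitutions/site.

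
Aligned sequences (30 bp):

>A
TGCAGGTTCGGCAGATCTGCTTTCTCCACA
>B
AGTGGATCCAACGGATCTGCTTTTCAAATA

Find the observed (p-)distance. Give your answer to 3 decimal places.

0.433

The sequences differ at 13 of 30 positions.
p = 13/30 = 0.433333… ≈ 0.433 (to 3 d.p.).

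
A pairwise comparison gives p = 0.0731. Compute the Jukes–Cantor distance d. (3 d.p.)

0.077

d = −(3/4) ln(1 − 4p/3) = −0.75 ln(1 − 0.097467) = −0.75 ln(0.902533)
  = −0.75 × (-0.102550) = 0.076913 substitutions/site.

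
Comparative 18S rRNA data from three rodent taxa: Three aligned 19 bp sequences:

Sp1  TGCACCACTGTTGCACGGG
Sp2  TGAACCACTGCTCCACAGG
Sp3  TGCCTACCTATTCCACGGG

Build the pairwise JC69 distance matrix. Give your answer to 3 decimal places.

d(Sp1,Sp2) = 0.247, d(Sp1,Sp3) = 0.410, d(Sp2,Sp3) = 0.618

Sp1–Sp2: 4/19 sites differ → p ≈ 0.210526, d = −0.75 ln(1 − 0.280701) = 0.247109 ≈ 0.247.
Sp1–Sp3: 6/19 sites differ → p ≈ 0.315789, d = −0.75 ln(1 − 0.421052) = 0.409907 ≈ 0.410.
Sp2–Sp3: 8/19 sites differ → p ≈ 0.421053, d = −0.75 ln(1 − 0.561404) = 0.618132 ≈ 0.618.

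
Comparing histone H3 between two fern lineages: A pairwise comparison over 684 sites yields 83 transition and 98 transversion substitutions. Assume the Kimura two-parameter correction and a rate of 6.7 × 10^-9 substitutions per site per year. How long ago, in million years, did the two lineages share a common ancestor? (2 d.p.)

P = 83/684 ≈ 0.121345 and Q = 98/684 ≈ 0.143275.
Under the Kimura two-parameter model, d = −½ ln(1 − 2P − Q) − ¼ ln(1 − 2Q).
1 − 2P − Q = 0.614035, giving −½ ln(0.614035) = 0.243852.
1 − 2Q = 0.71345, giving −¼ ln(0.71345) = 0.084411.
d = 0.243852 + 0.084411 = 0.328263.
Under a molecular clock d = 2μt, so t = d/(2μ) = 0.328263 / (2 × 6.7 × 10^-9) = 24.50 million years.

24.50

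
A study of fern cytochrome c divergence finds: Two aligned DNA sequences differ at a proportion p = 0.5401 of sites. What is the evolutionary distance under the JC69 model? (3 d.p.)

0.955

d = −(3/4) ln(1 − 4p/3) = −0.75 ln(1 − 0.720133) = −0.75 ln(0.279867)
  = −0.75 × (-1.273441) = 0.955081 substitutions/site.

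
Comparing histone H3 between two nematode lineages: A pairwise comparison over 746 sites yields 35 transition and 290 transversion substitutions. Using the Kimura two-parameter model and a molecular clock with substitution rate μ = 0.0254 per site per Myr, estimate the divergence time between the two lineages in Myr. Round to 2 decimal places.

P = 35/746 ≈ 0.046917 and Q = 290/746 ≈ 0.38874.
Under the Kimura two-parameter model, d = −½ ln(1 − 2P − Q) − ¼ ln(1 − 2Q).
1 − 2P − Q = 0.517426, giving −½ ln(0.517426) = 0.329444.
1 − 2Q = 0.22252, giving −¼ ln(0.22252) = 0.375685.
d = 0.329444 + 0.375685 = 0.705129.
Under a molecular clock d = 2μt, so t = d/(2μ) = 0.705129 / (2 × 0.0254) = 13.88 Myr.

13.88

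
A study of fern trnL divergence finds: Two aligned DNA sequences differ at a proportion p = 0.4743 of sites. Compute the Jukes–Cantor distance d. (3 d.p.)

d = −(3/4) ln(1 − 4p/3) = −0.75 ln(1 − 0.6324) = −0.75 ln(0.3676)
  = −0.75 × (-1.000760) = 0.750570 substitutions/site.

0.751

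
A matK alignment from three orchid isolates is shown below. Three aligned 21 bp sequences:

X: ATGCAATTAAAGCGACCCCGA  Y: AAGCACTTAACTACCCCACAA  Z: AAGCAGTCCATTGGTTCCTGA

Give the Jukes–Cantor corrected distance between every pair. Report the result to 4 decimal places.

d(X,Y) = 0.6355, d(X,Z) = 0.7557, d(Y,Z) = 0.8990

X–Y: 9/21 sites differ → p ≈ 0.428571, d = −0.75 ln(1 − 0.571428) = 0.635472 ≈ 0.6355.
X–Z: 10/21 sites differ → p ≈ 0.47619, d = −0.75 ln(1 − 0.63492) = 0.755729 ≈ 0.7557.
Y–Z: 11/21 sites differ → p ≈ 0.52381, d = −0.75 ln(1 − 0.698413) = 0.899023 ≈ 0.8990.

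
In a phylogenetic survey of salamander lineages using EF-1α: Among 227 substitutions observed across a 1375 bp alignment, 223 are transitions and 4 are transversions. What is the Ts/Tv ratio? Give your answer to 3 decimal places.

55.750

R = 223/4 = 55.750.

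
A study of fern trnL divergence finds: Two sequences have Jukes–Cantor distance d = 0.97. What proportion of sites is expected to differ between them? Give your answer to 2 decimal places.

0.54

p = (3/4)(1 − e^(−4d/3)) = 0.75 × (1 − e^(-1.293333)) = 0.75 × (1 − 0.274355) = 0.544234.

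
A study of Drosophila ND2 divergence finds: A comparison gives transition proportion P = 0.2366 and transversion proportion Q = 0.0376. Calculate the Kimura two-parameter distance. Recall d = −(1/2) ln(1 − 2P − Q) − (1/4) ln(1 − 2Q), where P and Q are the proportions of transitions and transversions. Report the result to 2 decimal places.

0.38

Under the Kimura two-parameter model, d = −½ ln(1 − 2P − Q) − ¼ ln(1 − 2Q).
1 − 2P − Q = 0.4892, giving −½ ln(0.4892) = 0.357492.
1 − 2Q = 0.9248, giving −¼ ln(0.9248) = 0.019544.
d = 0.357492 + 0.019544 = 0.377036.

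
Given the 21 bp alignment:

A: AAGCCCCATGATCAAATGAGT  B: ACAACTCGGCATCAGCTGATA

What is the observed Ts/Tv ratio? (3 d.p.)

Transitions are A↔G and C↔T; transversions are all other mismatches.
Transitions: 4. Transversions: 7.
R = 4/7 = 0.571428… ≈ 0.571 (to 3 d.p.).

0.571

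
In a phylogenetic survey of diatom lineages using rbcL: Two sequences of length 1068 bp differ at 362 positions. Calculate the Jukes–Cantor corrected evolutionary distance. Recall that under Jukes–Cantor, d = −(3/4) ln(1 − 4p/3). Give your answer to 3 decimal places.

p = 362/1068 ≈ 0.338951.
d = −(3/4) ln(1 − 4p/3) = −0.75 ln(1 − 0.451935) = −0.75 ln(0.548065)
  = −0.75 × (-0.601361) = 0.451021 substitutions/site.

0.451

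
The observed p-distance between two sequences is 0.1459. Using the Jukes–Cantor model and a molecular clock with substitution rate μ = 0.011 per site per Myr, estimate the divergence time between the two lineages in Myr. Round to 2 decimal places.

d = −(3/4) ln(1 − 4p/3) = −0.75 ln(1 − 0.194533) = −0.75 ln(0.805467)
  = −0.75 × (-0.216333) = 0.162250 substitutions/site.
Under a molecular clock d = 2μt, so t = d/(2μ) = 0.162250 / (2 × 0.011) = 7.38 Myr.

7.38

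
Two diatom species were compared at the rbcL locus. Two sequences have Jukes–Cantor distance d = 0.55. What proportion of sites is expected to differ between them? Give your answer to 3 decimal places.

p = (3/4)(1 − e^(−4d/3)) = 0.75 × (1 − e^(-0.733333)) = 0.75 × (1 − 0.480305) = 0.389771.

0.390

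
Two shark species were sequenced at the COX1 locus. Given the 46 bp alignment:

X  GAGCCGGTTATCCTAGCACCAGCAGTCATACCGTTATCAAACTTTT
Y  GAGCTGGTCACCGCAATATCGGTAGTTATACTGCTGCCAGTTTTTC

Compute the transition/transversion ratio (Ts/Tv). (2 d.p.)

Transitions are A↔G and C↔T; transversions are all other mismatches.
Transitions: 17. Transversions: 2.
R = 17/2 = 8.50.

8.50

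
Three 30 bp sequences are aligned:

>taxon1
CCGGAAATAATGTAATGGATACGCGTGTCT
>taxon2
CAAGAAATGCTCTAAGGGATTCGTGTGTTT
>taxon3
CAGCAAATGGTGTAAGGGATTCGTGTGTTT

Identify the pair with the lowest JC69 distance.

taxon2 and taxon3

taxon1–taxon2: 9/30 differ, p = 0.300, d = 0.383.
taxon1–taxon3: 8/30 differ, p = 0.267, d = 0.330.
taxon2–taxon3: 4/30 differ, p = 0.133, d = 0.147.
The smallest distance is between taxon2 and taxon3.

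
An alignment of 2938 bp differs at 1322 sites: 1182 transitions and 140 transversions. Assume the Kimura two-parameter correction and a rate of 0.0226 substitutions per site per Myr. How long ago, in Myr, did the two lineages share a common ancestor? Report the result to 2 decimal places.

21.71

P = 1182/2938 ≈ 0.402314 and Q = 140/2938 ≈ 0.047651.
Under the Kimura two-parameter model, d = −½ ln(1 − 2P − Q) − ¼ ln(1 − 2Q).
1 − 2P − Q = 0.147721, giving −½ ln(0.147721) = 0.956215.
1 − 2Q = 0.904698, giving −¼ ln(0.904698) = 0.025039.
d = 0.956215 + 0.025039 = 0.981254.
Under a molecular clock d = 2μt, so t = d/(2μ) = 0.981254 / (2 × 0.0226) = 21.71 Myr.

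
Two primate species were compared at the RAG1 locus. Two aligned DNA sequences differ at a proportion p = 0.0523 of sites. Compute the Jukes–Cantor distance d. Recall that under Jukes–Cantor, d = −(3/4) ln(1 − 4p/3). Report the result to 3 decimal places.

0.054

d = −(3/4) ln(1 − 4p/3) = −0.75 ln(1 − 0.069733) = −0.75 ln(0.930267)
  = −0.75 × (-0.072284) = 0.054213 substitutions/site.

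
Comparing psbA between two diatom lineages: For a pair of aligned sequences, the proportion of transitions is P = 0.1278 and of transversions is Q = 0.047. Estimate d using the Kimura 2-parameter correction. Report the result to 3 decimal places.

0.205

Under the Kimura two-parameter model, d = −½ ln(1 − 2P − Q) − ¼ ln(1 − 2Q).
1 − 2P − Q = 0.6974, giving −½ ln(0.6974) = 0.180198.
1 − 2Q = 0.906, giving −¼ ln(0.906) = 0.024679.
d = 0.180198 + 0.024679 = 0.204877.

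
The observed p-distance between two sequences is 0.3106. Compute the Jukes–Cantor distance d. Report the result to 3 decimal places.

0.401

d = −(3/4) ln(1 − 4p/3) = −0.75 ln(1 − 0.414133) = −0.75 ln(0.585867)
  = −0.75 × (-0.534662) = 0.400997 substitutions/site.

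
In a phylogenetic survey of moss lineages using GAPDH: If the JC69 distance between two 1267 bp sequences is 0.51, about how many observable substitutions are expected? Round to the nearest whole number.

Invert JC69: p = (3/4)(1 − e^(−4d/3)) = 0.75 × (1 − e^(-0.68)) = 0.75 × (1 − 0.506617) = 0.370037.
Expected differing sites = pL ≈ 0.370037 × 1267 = 468.836879 ≈ 469.

469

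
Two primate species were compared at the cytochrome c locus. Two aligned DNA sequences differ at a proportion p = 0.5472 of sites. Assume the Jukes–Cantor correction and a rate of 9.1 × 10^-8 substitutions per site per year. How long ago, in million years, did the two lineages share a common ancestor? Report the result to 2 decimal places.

5.39

d = −(3/4) ln(1 − 4p/3) = −0.75 ln(1 − 0.7296) = −0.75 ln(0.2704)
  = −0.75 × (-1.307853) = 0.980890 substitutions/site.
Under a molecular clock d = 2μt, so t = d/(2μ) = 0.980890 / (2 × 9.1 × 10^-8) = 5.39 million years.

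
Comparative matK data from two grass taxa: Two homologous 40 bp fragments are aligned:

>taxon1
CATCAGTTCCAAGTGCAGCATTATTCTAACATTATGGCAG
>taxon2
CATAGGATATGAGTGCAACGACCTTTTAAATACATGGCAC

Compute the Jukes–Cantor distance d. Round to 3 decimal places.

The sequences differ at 17 of 40 sites, so p = 17/40 = 0.425.
d = −(3/4) ln(1 − 4p/3) = −0.75 ln(1 − 0.566667) = −0.75 ln(0.433333)
  = −0.75 × (-0.836249) = 0.627187 substitutions/site.

0.627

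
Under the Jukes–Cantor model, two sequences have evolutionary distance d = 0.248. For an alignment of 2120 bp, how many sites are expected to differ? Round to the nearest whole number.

Invert JC69: p = (3/4)(1 − e^(−4d/3)) = 0.75 × (1 − e^(-0.330667)) = 0.75 × (1 − 0.718444) = 0.211167.
Expected differing sites = pL ≈ 0.211167 × 2120 = 447.67404 ≈ 448.

448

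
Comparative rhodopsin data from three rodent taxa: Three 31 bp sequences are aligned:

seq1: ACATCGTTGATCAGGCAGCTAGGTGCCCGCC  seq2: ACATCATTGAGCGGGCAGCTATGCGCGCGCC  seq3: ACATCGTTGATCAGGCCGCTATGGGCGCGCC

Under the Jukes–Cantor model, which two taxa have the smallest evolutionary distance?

seq1 and seq3

seq1–seq2: 6/31 differ, p = 0.194, d = 0.224.
seq1–seq3: 4/31 differ, p = 0.129, d = 0.142.
seq2–seq3: 5/31 differ, p = 0.161, d = 0.182.
The smallest distance is between seq1 and seq3.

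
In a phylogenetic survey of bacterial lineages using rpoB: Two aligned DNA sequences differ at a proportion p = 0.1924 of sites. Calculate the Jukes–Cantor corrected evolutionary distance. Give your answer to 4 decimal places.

0.2223

d = −(3/4) ln(1 − 4p/3) = −0.75 ln(1 − 0.256533) = −0.75 ln(0.743467)
  = −0.75 × (-0.296431) = 0.222323 substitutions/site.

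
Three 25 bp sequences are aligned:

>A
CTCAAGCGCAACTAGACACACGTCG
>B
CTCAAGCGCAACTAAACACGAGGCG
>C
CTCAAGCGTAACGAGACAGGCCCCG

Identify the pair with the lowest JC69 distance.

A and B

A–B: 4/25 differ, p = 0.160, d = 0.180.
A–C: 6/25 differ, p = 0.240, d = 0.289.
B–C: 7/25 differ, p = 0.280, d = 0.351.
The smallest distance is between A and B.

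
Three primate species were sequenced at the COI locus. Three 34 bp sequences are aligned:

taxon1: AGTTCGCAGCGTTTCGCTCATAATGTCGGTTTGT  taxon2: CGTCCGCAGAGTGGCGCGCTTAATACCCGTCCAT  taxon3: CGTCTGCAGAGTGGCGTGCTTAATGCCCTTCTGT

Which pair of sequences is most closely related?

taxon2 and taxon3

taxon1–taxon2: 13/34 differ, p = 0.382, d = 0.535.
taxon1–taxon3: 13/34 differ, p = 0.382, d = 0.535.
taxon2–taxon3: 6/34 differ, p = 0.176, d = 0.201.
The smallest distance is between taxon2 and taxon3.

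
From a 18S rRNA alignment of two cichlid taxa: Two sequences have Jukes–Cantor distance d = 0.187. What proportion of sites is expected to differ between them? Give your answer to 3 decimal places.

p = (3/4)(1 − e^(−4d/3)) = 0.75 × (1 − e^(-0.249333)) = 0.75 × (1 − 0.779320) = 0.165510.

0.166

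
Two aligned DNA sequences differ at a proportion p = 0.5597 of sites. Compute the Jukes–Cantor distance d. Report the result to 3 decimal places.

1.029

d = −(3/4) ln(1 − 4p/3) = −0.75 ln(1 − 0.746267) = −0.75 ln(0.253733)
  = −0.75 × (-1.371473) = 1.028605 substitutions/site.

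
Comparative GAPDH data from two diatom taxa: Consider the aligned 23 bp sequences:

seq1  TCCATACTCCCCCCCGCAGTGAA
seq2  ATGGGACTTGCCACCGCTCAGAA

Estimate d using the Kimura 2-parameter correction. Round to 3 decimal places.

0.767

Of 23 sites, 3 differences are transitions and 8 are transversions, so P = 3/23 ≈ 0.130435 and Q = 8/23 ≈ 0.347826.
Under the Kimura two-parameter model, d = −½ ln(1 − 2P − Q) − ¼ ln(1 − 2Q).
1 − 2P − Q = 0.391304, giving −½ ln(0.391304) = 0.469135.
1 − 2Q = 0.304348, giving −¼ ln(0.304348) = 0.297396.
d = 0.469135 + 0.297396 = 0.766531.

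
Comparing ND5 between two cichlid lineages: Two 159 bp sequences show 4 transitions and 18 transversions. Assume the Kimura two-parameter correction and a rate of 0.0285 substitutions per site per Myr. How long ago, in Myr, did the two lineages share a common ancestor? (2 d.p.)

P = 4/159 ≈ 0.025157 and Q = 18/159 ≈ 0.113208.
Under the Kimura two-parameter model, d = −½ ln(1 − 2P − Q) − ¼ ln(1 − 2Q).
1 − 2P − Q = 0.836478, giving −½ ln(0.836478) = 0.089278.
1 − 2Q = 0.773584, giving −¼ ln(0.773584) = 0.064180.
d = 0.089278 + 0.064180 = 0.153458.
Under a molecular clock d = 2μt, so t = d/(2μ) = 0.153458 / (2 × 0.0285) = 2.69 Myr.

2.69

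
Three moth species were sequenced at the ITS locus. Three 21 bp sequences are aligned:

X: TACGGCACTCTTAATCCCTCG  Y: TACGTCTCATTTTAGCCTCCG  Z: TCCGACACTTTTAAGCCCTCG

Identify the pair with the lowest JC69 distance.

X–Y: 8/21 differ, p = 0.381, d = 0.532.
X–Z: 4/21 differ, p = 0.190, d = 0.220.
Y–Z: 7/21 differ, p = 0.333, d = 0.441.
The smallest distance is between X and Z.

X and Z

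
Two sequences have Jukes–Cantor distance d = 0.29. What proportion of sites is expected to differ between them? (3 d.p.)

0.241

p = (3/4)(1 − e^(−4d/3)) = 0.75 × (1 − e^(-0.386667)) = 0.75 × (1 − 0.679317) = 0.240512.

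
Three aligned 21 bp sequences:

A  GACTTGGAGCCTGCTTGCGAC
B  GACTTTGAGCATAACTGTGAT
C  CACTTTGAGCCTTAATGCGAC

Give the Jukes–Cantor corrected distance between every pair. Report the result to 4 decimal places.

A–B: 7/21 sites differ → p ≈ 0.333333, d = −0.75 ln(1 − 0.444444) = 0.440839 ≈ 0.4408.
A–C: 5/21 sites differ → p ≈ 0.238095, d = −0.75 ln(1 − 0.31746) = 0.286451 ≈ 0.2865.
B–C: 6/21 sites differ → p ≈ 0.285714, d = −0.75 ln(1 − 0.380952) = 0.359679 ≈ 0.3597.

d(A,B) = 0.4408, d(A,C) = 0.2865, d(B,C) = 0.3597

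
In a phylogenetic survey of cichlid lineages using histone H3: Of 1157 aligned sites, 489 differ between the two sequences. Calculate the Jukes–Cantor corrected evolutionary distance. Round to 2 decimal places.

p = 489/1157 ≈ 0.422645.
d = −(3/4) ln(1 − 4p/3) = −0.75 ln(1 − 0.563527) = −0.75 ln(0.436473)
  = −0.75 × (-0.829029) = 0.621772 substitutions/site.

0.62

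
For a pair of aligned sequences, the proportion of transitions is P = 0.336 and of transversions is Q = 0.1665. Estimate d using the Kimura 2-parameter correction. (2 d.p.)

Under the Kimura two-parameter model, d = −½ ln(1 − 2P − Q) − ¼ ln(1 − 2Q).
1 − 2P − Q = 0.1615, giving −½ ln(0.1615) = 0.911625.
1 − 2Q = 0.667, giving −¼ ln(0.667) = 0.101241.
d = 0.911625 + 0.101241 = 1.012866.

1.01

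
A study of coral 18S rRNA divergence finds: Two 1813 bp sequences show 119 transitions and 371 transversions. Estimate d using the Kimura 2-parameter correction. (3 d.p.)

P = 119/1813 ≈ 0.065637 and Q = 371/1813 ≈ 0.204633.
Under the Kimura two-parameter model, d = −½ ln(1 − 2P − Q) − ¼ ln(1 − 2Q).
1 − 2P − Q = 0.664093, giving −½ ln(0.664093) = 0.204667.
1 − 2Q = 0.590734, giving −¼ ln(0.590734) = 0.131597.
d = 0.204667 + 0.131597 = 0.336264.

0.336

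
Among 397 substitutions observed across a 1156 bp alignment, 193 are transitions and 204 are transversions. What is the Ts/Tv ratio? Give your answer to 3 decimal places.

0.946

R = 193/204 = 0.946078… ≈ 0.946 (to 3 d.p.).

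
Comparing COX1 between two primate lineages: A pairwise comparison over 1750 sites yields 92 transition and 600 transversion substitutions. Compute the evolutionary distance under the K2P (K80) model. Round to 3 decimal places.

0.586

P = 92/1750 ≈ 0.052571 and Q = 600/1750 ≈ 0.342857.
Under the Kimura two-parameter model, d = −½ ln(1 − 2P − Q) − ¼ ln(1 − 2Q).
1 − 2P − Q = 0.552001, giving −½ ln(0.552001) = 0.297103.
1 − 2Q = 0.314286, giving −¼ ln(0.314286) = 0.289363.
d = 0.297103 + 0.289363 = 0.586466.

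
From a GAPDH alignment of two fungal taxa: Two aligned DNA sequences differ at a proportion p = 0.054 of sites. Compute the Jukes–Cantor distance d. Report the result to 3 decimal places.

d = −(3/4) ln(1 − 4p/3) = −0.75 ln(1 − 0.072) = −0.75 ln(0.928)
  = −0.75 × (-0.074724) = 0.056043 substitutions/site.

0.056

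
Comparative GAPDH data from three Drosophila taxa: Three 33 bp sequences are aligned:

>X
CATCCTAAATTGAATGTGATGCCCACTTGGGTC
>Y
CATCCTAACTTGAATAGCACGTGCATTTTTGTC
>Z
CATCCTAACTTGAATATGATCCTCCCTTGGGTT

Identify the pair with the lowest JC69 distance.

X and Z

X–Y: 10/33 differ, p = 0.303, d = 0.388.
X–Z: 6/33 differ, p = 0.182, d = 0.208.
Y–Z: 11/33 differ, p = 0.333, d = 0.441.
The smallest distance is between X and Z.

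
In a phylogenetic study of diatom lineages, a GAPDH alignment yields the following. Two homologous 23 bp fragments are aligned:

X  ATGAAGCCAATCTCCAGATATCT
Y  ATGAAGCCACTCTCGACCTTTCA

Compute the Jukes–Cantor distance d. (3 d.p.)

The sequences differ at 6 of 23 sites (10, 15, 17, 18, 20, 23), so p = 6/23 ≈ 0.26087.
d = −(3/4) ln(1 − 4p/3) = −0.75 ln(1 − 0.347827) = −0.75 ln(0.652173)
  = −0.75 × (-0.427445) = 0.320584 substitutions/site.

0.321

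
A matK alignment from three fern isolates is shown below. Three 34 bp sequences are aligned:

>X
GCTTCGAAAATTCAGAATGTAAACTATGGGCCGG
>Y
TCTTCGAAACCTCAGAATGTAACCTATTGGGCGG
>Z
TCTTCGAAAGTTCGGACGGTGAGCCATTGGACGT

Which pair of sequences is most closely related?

X–Y: 6/34 differ, p = 0.176, d = 0.201.
X–Z: 11/34 differ, p = 0.324, d = 0.423.
Y–Z: 10/34 differ, p = 0.294, d = 0.373.
The smallest distance is between X and Y.

X and Y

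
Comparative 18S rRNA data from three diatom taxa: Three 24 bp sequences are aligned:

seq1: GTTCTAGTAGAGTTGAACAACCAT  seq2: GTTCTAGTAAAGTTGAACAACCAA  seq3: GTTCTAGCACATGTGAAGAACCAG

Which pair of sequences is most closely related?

seq1 and seq2

seq1–seq2: 2/24 differ, p = 0.083, d = 0.088.
seq1–seq3: 6/24 differ, p = 0.250, d = 0.304.
seq2–seq3: 6/24 differ, p = 0.250, d = 0.304.
The smallest distance is between seq1 and seq2.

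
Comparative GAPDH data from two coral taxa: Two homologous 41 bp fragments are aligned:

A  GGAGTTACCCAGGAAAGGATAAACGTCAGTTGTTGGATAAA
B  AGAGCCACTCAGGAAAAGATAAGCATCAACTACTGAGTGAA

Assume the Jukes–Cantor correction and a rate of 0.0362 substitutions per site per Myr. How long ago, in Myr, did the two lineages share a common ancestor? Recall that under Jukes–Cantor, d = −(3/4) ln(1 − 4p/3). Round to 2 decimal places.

The sequences differ at 14 of 41 sites, so p = 14/41 ≈ 0.341463.
d = −(3/4) ln(1 − 4p/3) = −0.75 ln(1 − 0.455284) = −0.75 ln(0.544716)
  = −0.75 × (-0.607491) = 0.455618 substitutions/site.
Under a molecular clock d = 2μt, so t = d/(2μ) = 0.455618 / (2 × 0.0362) = 6.29 Myr.

6.29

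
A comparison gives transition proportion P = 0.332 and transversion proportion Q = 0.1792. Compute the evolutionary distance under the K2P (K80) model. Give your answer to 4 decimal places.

1.0373

Under the Kimura two-parameter model, d = −½ ln(1 − 2P − Q) − ¼ ln(1 − 2Q).
1 − 2P − Q = 0.1568, giving −½ ln(0.1568) = 0.926392.
1 − 2Q = 0.6416, giving −¼ ln(0.6416) = 0.110948.
d = 0.926392 + 0.110948 = 1.037340.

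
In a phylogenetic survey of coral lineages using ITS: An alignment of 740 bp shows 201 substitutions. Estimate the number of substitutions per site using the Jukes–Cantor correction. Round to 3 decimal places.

0.337

p = 201/740 ≈ 0.271622.
d = −(3/4) ln(1 − 4p/3) = −0.75 ln(1 − 0.362163) = −0.75 ln(0.637837)
  = −0.75 × (-0.449673) = 0.337255 substitutions/site.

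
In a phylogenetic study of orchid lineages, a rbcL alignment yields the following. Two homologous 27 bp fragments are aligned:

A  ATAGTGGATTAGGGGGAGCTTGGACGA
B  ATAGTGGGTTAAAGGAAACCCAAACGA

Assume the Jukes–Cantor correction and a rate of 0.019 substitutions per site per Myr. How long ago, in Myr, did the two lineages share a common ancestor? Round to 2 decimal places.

The sequences differ at 9 of 27 sites (8, 12, 13, 16, 18, 20, 21, 22, 23), so p = 9/27 ≈ 0.333333.
d = −(3/4) ln(1 − 4p/3) = −0.75 ln(1 − 0.444444) = −0.75 ln(0.555556)
  = −0.75 × (-0.587786) = 0.440840 substitutions/site.
Under a molecular clock d = 2μt, so t = d/(2μ) = 0.440840 / (2 × 0.019) = 11.60 Myr.

11.60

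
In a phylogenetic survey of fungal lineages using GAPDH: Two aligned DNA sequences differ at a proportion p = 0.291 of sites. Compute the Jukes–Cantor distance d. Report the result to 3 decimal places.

0.368

d = −(3/4) ln(1 − 4p/3) = −0.75 ln(1 − 0.388) = −0.75 ln(0.612)
  = −0.75 × (-0.491023) = 0.368267 substitutions/site.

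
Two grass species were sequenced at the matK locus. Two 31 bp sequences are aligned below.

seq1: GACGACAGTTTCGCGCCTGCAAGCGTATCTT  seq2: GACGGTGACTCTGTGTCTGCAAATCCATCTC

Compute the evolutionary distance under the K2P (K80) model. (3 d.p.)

1.041

Of 31 sites, 13 differences are transitions and 1 are transversions, so P = 13/31 ≈ 0.419355 and Q = 1/31 ≈ 0.032258.
Under the Kimura two-parameter model, d = −½ ln(1 − 2P − Q) − ¼ ln(1 − 2Q).
1 − 2P − Q = 0.129032, giving −½ ln(0.129032) = 1.023847.
1 − 2Q = 0.935484, giving −¼ ln(0.935484) = 0.016673.
d = 1.023847 + 0.016673 = 1.040520.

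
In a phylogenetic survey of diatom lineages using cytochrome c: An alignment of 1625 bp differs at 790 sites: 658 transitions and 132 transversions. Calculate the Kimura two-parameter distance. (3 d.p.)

P = 658/1625 ≈ 0.404923 and Q = 132/1625 ≈ 0.081231.
Under the Kimura two-parameter model, d = −½ ln(1 − 2P − Q) − ¼ ln(1 − 2Q).
1 − 2P − Q = 0.108923, giving −½ ln(0.108923) = 1.108557.
1 − 2Q = 0.837538, giving −¼ ln(0.837538) = 0.044322.
d = 1.108557 + 0.044322 = 1.152879.

1.153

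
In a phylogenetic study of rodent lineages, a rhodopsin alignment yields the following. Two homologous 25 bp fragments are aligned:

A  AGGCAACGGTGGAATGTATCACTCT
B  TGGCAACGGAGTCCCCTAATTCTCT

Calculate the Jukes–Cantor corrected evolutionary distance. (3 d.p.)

The sequences differ at 10 of 25 sites (1, 10, 12, 13, 14, 15, 16, 19, 20, 21), so p = 10/25 = 0.4.
d = −(3/4) ln(1 − 4p/3) = −0.75 ln(1 − 0.533333) = −0.75 ln(0.466667)
  = −0.75 × (-0.762139) = 0.571604 substitutions/site.

0.572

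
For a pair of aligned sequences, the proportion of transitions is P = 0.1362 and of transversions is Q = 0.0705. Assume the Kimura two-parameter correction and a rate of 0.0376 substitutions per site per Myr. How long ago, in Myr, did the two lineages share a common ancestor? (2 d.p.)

3.30

Under the Kimura two-parameter model, d = −½ ln(1 − 2P − Q) − ¼ ln(1 − 2Q).
1 − 2P − Q = 0.6571, giving −½ ln(0.6571) = 0.209960.
1 − 2Q = 0.859, giving −¼ ln(0.859) = 0.037997.
d = 0.209960 + 0.037997 = 0.247957.
Under a molecular clock d = 2μt, so t = d/(2μ) = 0.247957 / (2 × 0.0376) = 3.30 Myr.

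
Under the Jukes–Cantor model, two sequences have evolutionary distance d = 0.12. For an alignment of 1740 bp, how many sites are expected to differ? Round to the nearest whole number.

193

Invert JC69: p = (3/4)(1 − e^(−4d/3)) = 0.75 × (1 − e^(-0.16)) = 0.75 × (1 − 0.852144) = 0.110892.
Expected differing sites = pL ≈ 0.110892 × 1740 = 192.95208 ≈ 193.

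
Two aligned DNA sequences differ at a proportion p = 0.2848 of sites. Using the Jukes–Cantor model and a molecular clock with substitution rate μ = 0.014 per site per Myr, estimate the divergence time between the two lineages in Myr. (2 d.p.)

d = −(3/4) ln(1 − 4p/3) = −0.75 ln(1 − 0.379733) = −0.75 ln(0.620267)
  = −0.75 × (-0.477605) = 0.358204 substitutions/site.
Under a molecular clock d = 2μt, so t = d/(2μ) = 0.358204 / (2 × 0.014) = 12.79 Myr.

12.79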